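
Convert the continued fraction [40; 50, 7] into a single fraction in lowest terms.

14047/351

Start with 7.
50 + 1/(7/1) = 50 + 1/7 = 351/7
40 + 1/(351/7) = 40 + 7/351 = 14047/351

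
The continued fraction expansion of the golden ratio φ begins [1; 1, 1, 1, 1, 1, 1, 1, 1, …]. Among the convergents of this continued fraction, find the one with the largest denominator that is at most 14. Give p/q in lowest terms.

a_0 = 1: 1/1  (≤ bound)
a_1 = 1: 2/1  (≤ bound)
a_2 = 1: 3/2  (≤ bound)
a_3 = 1: 5/3  (≤ bound)
a_4 = 1: 8/5  (≤ bound)
a_5 = 1: 13/8  (≤ bound)
a_6 = 1: 21/13  (≤ bound)
a_7 = 1: 34/21  (> 14, stop)

21/13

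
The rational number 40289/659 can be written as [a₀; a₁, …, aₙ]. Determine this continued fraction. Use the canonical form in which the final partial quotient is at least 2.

40289 = 61·659 + 90, so a_0 = 61
659 = 7·90 + 29, so a_1 = 7
90 = 3·29 + 3, so a_2 = 3
29 = 9·3 + 2, so a_3 = 9
3 = 1·2 + 1, so a_4 = 1
2 = 2·1 + 0, so a_5 = 2

[61; 7, 3, 9, 1, 2]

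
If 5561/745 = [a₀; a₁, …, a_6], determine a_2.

6

5561 ÷ 745 → quotient 7, remainder 346
745 ÷ 346 → quotient 2, remainder 53
346 ÷ 53 → quotient 6, remainder 28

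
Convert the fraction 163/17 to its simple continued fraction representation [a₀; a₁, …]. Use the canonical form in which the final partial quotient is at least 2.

Run the Euclidean algorithm, recording each quotient:
⌊163/17⌋ = 9, remainder 10
⌊17/10⌋ = 1, remainder 7
⌊10/7⌋ = 1, remainder 3
⌊7/3⌋ = 2, remainder 1
⌊3/1⌋ = 3, remainder 0

[9; 1, 1, 2, 3]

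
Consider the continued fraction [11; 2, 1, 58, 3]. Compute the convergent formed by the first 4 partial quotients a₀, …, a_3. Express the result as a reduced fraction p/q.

Work from the innermost term outward:
Start with 58.
1 + 1/(58/1) = 1 + 1/58 = 59/58
2 + 1/(59/58) = 2 + 58/59 = 176/59
11 + 1/(176/59) = 11 + 59/176 = 1995/176

1995/176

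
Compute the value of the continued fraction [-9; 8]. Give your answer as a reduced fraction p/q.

a_0 = -9: -9/1
a_1 = 8: -71/8

-71/8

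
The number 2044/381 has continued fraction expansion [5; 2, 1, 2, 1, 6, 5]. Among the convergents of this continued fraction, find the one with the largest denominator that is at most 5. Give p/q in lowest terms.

a_0 = 5: 5/1  (≤ bound)
a_1 = 2: 11/2  (≤ bound)
a_2 = 1: 16/3  (≤ bound)
a_3 = 2: 43/8  (> 5, stop)

16/3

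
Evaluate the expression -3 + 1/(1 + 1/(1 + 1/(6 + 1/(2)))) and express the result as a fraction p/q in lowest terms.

Start with 2.
6 + 1/(2/1) = 6 + 1/2 = 13/2
1 + 1/(13/2) = 1 + 2/13 = 15/13
1 + 1/(15/13) = 1 + 13/15 = 28/15
-3 + 1/(28/15) = -3 + 15/28 = -69/28

-69/28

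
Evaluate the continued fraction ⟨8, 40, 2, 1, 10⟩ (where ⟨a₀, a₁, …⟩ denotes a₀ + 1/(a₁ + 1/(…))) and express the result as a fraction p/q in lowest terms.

10360/1291

Start with 10.
1 + 1/(10/1) = 1 + 1/10 = 11/10
2 + 1/(11/10) = 2 + 10/11 = 32/11
40 + 1/(32/11) = 40 + 11/32 = 1291/32
8 + 1/(1291/32) = 8 + 32/1291 = 10360/1291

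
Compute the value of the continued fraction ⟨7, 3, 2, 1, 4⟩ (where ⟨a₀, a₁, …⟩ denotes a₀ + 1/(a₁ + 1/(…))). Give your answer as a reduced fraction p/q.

343/47

a_0 = 7: 7/1
a_1 = 3: 22/3
a_2 = 2: 51/7
a_3 = 1: 73/10
a_4 = 4: 343/47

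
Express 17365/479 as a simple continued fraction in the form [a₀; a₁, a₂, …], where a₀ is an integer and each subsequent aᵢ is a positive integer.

[36; 3, 1, 23, 5]

⌊17365/479⌋ = 36, remainder 121
⌊479/121⌋ = 3, remainder 116
⌊121/116⌋ = 1, remainder 5
⌊116/5⌋ = 23, remainder 1
⌊5/1⌋ = 5, remainder 0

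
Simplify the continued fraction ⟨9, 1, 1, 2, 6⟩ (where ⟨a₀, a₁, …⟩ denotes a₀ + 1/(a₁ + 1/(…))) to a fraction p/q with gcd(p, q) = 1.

307/32

Use the convergent recurrence hₖ = aₖ·hₖ₋₁ + hₖ₋₂ (and likewise for the denominators kₖ):
a_0 = 9: 9/1
a_1 = 1: 10/1
a_2 = 1: 19/2
a_3 = 2: 48/5
a_4 = 6: 307/32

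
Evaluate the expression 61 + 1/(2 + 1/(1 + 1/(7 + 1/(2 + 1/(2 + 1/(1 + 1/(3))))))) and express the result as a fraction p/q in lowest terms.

a_0 = 61: 61/1
a_1 = 2: 123/2
a_2 = 1: 184/3
a_3 = 7: 1411/23
a_4 = 2: 3006/49
a_5 = 2: 7423/121
a_6 = 1: 10429/170
a_7 = 3: 38710/631

38710/631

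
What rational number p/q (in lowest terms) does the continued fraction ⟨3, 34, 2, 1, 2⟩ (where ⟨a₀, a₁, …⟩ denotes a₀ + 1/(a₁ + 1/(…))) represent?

833/275

a_0 = 3: 3/1
a_1 = 34: 103/34
a_2 = 2: 209/69
a_3 = 1: 312/103
a_4 = 2: 833/275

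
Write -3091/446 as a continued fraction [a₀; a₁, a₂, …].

-3091 ÷ 446 → quotient -7, remainder 31
446 ÷ 31 → quotient 14, remainder 12
31 ÷ 12 → quotient 2, remainder 7
12 ÷ 7 → quotient 1, remainder 5
7 ÷ 5 → quotient 1, remainder 2
5 ÷ 2 → quotient 2, remainder 1
2 ÷ 1 → quotient 2, remainder 0

[-7; 14, 2, 1, 1, 2, 2]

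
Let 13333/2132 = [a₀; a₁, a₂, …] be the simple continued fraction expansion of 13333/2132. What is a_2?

1

⌊13333/2132⌋ = 6, remainder 541
⌊2132/541⌋ = 3, remainder 509
⌊541/509⌋ = 1, remainder 32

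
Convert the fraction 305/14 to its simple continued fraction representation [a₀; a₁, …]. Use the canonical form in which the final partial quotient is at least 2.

[21; 1, 3, 1, 2]

Run the Euclidean algorithm, recording each quotient:
305 = 21·14 + 11, so a_0 = 21
14 = 1·11 + 3, so a_1 = 1
11 = 3·3 + 2, so a_2 = 3
3 = 1·2 + 1, so a_3 = 1
2 = 2·1 + 0, so a_4 = 2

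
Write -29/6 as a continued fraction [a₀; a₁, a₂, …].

[-5; 6]

Apply division with remainder until the remainder is 0:
⌊-29/6⌋ = -5, remainder 1
⌊6/1⌋ = 6, remainder 0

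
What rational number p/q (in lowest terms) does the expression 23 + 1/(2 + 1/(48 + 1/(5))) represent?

11442/487

Collapse the nested fraction from the inside out:
Start with 5.
48 + 1/(5/1) = 48 + 1/5 = 241/5
2 + 1/(241/5) = 2 + 5/241 = 487/241
23 + 1/(487/241) = 23 + 241/487 = 11442/487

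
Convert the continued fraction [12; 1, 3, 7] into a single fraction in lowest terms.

Use the convergent recurrence hₖ = aₖ·hₖ₋₁ + hₖ₋₂ (and likewise for the denominators kₖ):
a_0 = 12: 12/1
a_1 = 1: 13/1
a_2 = 3: 51/4
a_3 = 7: 370/29

370/29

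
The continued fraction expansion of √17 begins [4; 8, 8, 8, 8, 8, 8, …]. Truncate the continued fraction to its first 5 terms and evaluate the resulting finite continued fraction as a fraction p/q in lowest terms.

17684/4289

a_0 = 4: 4/1
a_1 = 8: 33/8
a_2 = 8: 268/65
a_3 = 8: 2177/528
a_4 = 8: 17684/4289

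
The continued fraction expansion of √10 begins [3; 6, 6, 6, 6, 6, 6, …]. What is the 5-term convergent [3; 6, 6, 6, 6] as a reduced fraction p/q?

4443/1405

a_0 = 3: 3/1
a_1 = 6: 19/6
a_2 = 6: 117/37
a_3 = 6: 721/228
a_4 = 6: 4443/1405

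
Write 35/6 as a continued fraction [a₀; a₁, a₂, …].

Run the Euclidean algorithm, recording each quotient:
35 = 5·6 + 5, so a_0 = 5
6 = 1·5 + 1, so a_1 = 1
5 = 5·1 + 0, so a_2 = 5

[5; 1, 5]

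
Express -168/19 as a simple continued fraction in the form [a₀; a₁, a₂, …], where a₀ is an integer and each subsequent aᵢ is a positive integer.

-168 = -9·19 + 3, so a_0 = -9
19 = 6·3 + 1, so a_1 = 6
3 = 3·1 + 0, so a_2 = 3

[-9; 6, 3]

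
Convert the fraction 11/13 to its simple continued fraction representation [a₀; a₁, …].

Run the Euclidean algorithm, recording each quotient:
11 ÷ 13 → quotient 0, remainder 11
13 ÷ 11 → quotient 1, remainder 2
11 ÷ 2 → quotient 5, remainder 1
2 ÷ 1 → quotient 2, remainder 0

[0; 1, 5, 2]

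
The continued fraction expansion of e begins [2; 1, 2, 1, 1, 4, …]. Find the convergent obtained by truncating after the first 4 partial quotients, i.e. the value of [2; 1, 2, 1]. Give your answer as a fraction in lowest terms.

Start with 1.
2 + 1/(1/1) = 2 + 1/1 = 3/1
1 + 1/(3/1) = 1 + 1/3 = 4/3
2 + 1/(4/3) = 2 + 3/4 = 11/4

11/4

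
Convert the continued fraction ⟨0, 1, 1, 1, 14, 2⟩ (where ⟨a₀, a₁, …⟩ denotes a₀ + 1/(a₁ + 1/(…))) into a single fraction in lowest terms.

a_0 = 0: 0/1
a_1 = 1: 1/1
a_2 = 1: 1/2
a_3 = 1: 2/3
a_4 = 14: 29/44
a_5 = 2: 60/91

60/91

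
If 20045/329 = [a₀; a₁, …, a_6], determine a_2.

12

20045 = 60·329 + 305, so a_0 = 60
329 = 1·305 + 24, so a_1 = 1
305 = 12·24 + 17, so a_2 = 12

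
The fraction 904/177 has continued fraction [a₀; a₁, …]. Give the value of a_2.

Apply division with remainder until the remainder is 0:
904 = 5·177 + 19, so a_0 = 5
177 = 9·19 + 6, so a_1 = 9
19 = 3·6 + 1, so a_2 = 3

3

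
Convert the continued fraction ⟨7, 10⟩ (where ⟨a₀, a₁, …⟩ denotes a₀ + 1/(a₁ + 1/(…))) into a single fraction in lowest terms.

71/10

Start with 10.
7 + 1/(10/1) = 7 + 1/10 = 71/10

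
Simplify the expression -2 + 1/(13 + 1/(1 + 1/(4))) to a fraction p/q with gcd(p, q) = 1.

a_0 = -2: -2/1
a_1 = 13: -25/13
a_2 = 1: -27/14
a_3 = 4: -133/69

-133/69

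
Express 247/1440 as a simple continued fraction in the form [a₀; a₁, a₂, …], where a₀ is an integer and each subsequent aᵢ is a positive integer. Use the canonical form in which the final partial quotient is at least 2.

Run the Euclidean algorithm, recording each quotient:
247 ÷ 1440 → quotient 0, remainder 247
1440 ÷ 247 → quotient 5, remainder 205
247 ÷ 205 → quotient 1, remainder 42
205 ÷ 42 → quotient 4, remainder 37
42 ÷ 37 → quotient 1, remainder 5
37 ÷ 5 → quotient 7, remainder 2
5 ÷ 2 → quotient 2, remainder 1
2 ÷ 1 → quotient 2, remainder 0

[0; 5, 1, 4, 1, 7, 2, 2]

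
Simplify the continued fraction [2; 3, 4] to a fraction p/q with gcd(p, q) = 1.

Collapse the nested fraction from the inside out:
Start with 4.
3 + 1/(4/1) = 3 + 1/4 = 13/4
2 + 1/(13/4) = 2 + 4/13 = 30/13

30/13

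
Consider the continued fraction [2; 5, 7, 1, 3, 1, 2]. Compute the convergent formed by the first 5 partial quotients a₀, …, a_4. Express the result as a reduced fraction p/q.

Use the convergent recurrence hₖ = aₖ·hₖ₋₁ + hₖ₋₂ (and likewise for the denominators kₖ):
a_0 = 2: 2/1
a_1 = 5: 11/5
a_2 = 7: 79/36
a_3 = 1: 90/41
a_4 = 3: 349/159

349/159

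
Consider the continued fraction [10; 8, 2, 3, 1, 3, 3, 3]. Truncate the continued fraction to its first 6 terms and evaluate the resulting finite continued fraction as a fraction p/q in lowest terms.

a_0 = 10: 10/1
a_1 = 8: 81/8
a_2 = 2: 172/17
a_3 = 3: 597/59
a_4 = 1: 769/76
a_5 = 3: 2904/287

2904/287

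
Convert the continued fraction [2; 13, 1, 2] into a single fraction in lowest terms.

85/41

Start with 2.
1 + 1/(2/1) = 1 + 1/2 = 3/2
13 + 1/(3/2) = 13 + 2/3 = 41/3
2 + 1/(41/3) = 2 + 3/41 = 85/41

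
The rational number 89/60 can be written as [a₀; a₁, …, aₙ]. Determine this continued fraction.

89 ÷ 60 → quotient 1, remainder 29
60 ÷ 29 → quotient 2, remainder 2
29 ÷ 2 → quotient 14, remainder 1
2 ÷ 1 → quotient 2, remainder 0

[1; 2, 14, 2]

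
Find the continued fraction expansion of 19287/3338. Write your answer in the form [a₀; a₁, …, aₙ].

[5; 1, 3, 1, 1, 52, 2, 3]

⌊19287/3338⌋ = 5, remainder 2597
⌊3338/2597⌋ = 1, remainder 741
⌊2597/741⌋ = 3, remainder 374
⌊741/374⌋ = 1, remainder 367
⌊374/367⌋ = 1, remainder 7
⌊367/7⌋ = 52, remainder 3
⌊7/3⌋ = 2, remainder 1
⌊3/1⌋ = 3, remainder 0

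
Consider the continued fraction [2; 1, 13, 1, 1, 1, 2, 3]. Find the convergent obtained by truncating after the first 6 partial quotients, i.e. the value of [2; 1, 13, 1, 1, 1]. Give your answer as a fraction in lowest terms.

129/44

Start with 1.
1 + 1/(1/1) = 1 + 1/1 = 2/1
1 + 1/(2/1) = 1 + 1/2 = 3/2
13 + 1/(3/2) = 13 + 2/3 = 41/3
1 + 1/(41/3) = 1 + 3/41 = 44/41
2 + 1/(44/41) = 2 + 41/44 = 129/44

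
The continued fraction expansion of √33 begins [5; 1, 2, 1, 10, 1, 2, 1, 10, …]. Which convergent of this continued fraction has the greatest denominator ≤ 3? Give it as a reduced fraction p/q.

17/3

List convergents until the denominator exceeds the bound:
a_0 = 5: 5/1  (≤ bound)
a_1 = 1: 6/1  (≤ bound)
a_2 = 2: 17/3  (≤ bound)
a_3 = 1: 23/4  (> 3, stop)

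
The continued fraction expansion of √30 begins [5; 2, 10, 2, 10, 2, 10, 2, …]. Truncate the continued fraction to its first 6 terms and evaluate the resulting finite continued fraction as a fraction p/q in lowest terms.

5291/966

a_0 = 5: 5/1
a_1 = 2: 11/2
a_2 = 10: 115/21
a_3 = 2: 241/44
a_4 = 10: 2525/461
a_5 = 2: 5291/966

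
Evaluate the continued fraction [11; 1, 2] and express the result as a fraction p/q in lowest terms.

Start with 2.
1 + 1/(2/1) = 1 + 1/2 = 3/2
11 + 1/(3/2) = 11 + 2/3 = 35/3

35/3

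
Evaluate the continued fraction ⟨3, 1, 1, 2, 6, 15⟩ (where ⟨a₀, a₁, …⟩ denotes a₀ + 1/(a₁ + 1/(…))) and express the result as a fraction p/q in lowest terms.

a_0 = 3: 3/1
a_1 = 1: 4/1
a_2 = 1: 7/2
a_3 = 2: 18/5
a_4 = 6: 115/32
a_5 = 15: 1743/485

1743/485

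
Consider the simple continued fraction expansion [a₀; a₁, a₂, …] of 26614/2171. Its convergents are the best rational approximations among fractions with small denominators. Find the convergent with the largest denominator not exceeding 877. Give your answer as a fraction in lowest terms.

3457/282

List convergents until the denominator exceeds the bound:
a_0 = 12: 12/1  (≤ bound)
a_1 = 3: 37/3  (≤ bound)
a_2 = 1: 49/4  (≤ bound)
a_3 = 6: 331/27  (≤ bound)
a_4 = 3: 1042/85  (≤ bound)
a_5 = 2: 2415/197  (≤ bound)
a_6 = 1: 3457/282  (≤ bound)
a_7 = 7: 26614/2171  (> 877, stop)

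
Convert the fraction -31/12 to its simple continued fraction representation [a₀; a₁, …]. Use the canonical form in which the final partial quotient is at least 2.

Repeatedly divide and take the remainder:
-31 ÷ 12 → quotient -3, remainder 5
12 ÷ 5 → quotient 2, remainder 2
5 ÷ 2 → quotient 2, remainder 1
2 ÷ 1 → quotient 2, remainder 0

[-3; 2, 2, 2]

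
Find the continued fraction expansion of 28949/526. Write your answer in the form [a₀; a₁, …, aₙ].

[55; 27, 1, 2, 6]

28949 ÷ 526 → quotient 55, remainder 19
526 ÷ 19 → quotient 27, remainder 13
19 ÷ 13 → quotient 1, remainder 6
13 ÷ 6 → quotient 2, remainder 1
6 ÷ 1 → quotient 6, remainder 0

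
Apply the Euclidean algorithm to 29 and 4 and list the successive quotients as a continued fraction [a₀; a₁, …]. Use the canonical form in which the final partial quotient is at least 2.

29 ÷ 4 → quotient 7, remainder 1
4 ÷ 1 → quotient 4, remainder 0

[7; 4]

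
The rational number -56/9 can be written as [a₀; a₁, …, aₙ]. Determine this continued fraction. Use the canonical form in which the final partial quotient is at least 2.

Apply division with remainder until the remainder is 0:
-56 ÷ 9 → quotient -7, remainder 7
9 ÷ 7 → quotient 1, remainder 2
7 ÷ 2 → quotient 3, remainder 1
2 ÷ 1 → quotient 2, remainder 0

[-7; 1, 3, 2]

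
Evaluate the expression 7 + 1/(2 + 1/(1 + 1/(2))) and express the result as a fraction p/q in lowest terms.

59/8

a_0 = 7: 7/1
a_1 = 2: 15/2
a_2 = 1: 22/3
a_3 = 2: 59/8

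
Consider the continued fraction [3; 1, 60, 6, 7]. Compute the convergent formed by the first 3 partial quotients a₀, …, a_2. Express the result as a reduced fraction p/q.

Work from the innermost term outward:
Start with 60.
1 + 1/(60/1) = 1 + 1/60 = 61/60
3 + 1/(61/60) = 3 + 60/61 = 243/61

243/61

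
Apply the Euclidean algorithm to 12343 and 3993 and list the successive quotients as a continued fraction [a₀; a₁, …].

12343 ÷ 3993 → quotient 3, remainder 364
3993 ÷ 364 → quotient 10, remainder 353
364 ÷ 353 → quotient 1, remainder 11
353 ÷ 11 → quotient 32, remainder 1
11 ÷ 1 → quotient 11, remainder 0

[3; 10, 1, 32, 11]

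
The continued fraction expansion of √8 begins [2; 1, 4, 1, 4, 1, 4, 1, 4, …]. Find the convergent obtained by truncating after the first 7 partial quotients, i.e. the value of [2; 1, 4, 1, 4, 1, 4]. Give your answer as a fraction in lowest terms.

478/169

a_0 = 2: 2/1
a_1 = 1: 3/1
a_2 = 4: 14/5
a_3 = 1: 17/6
a_4 = 4: 82/29
a_5 = 1: 99/35
a_6 = 4: 478/169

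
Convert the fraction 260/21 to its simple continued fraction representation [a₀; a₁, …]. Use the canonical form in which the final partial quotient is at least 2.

[12; 2, 1, 1, 1, 2]

Apply division with remainder until the remainder is 0:
260 ÷ 21 → quotient 12, remainder 8
21 ÷ 8 → quotient 2, remainder 5
8 ÷ 5 → quotient 1, remainder 3
5 ÷ 3 → quotient 1, remainder 2
3 ÷ 2 → quotient 1, remainder 1
2 ÷ 1 → quotient 2, remainder 0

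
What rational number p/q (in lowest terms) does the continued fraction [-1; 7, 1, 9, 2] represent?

Build up convergents one term at a time:
a_0 = -1: -1/1
a_1 = 7: -6/7
a_2 = 1: -7/8
a_3 = 9: -69/79
a_4 = 2: -145/166

-145/166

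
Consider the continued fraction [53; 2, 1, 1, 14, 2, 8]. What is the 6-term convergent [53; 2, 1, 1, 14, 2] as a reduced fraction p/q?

Start with 2.
14 + 1/(2/1) = 14 + 1/2 = 29/2
1 + 1/(29/2) = 1 + 2/29 = 31/29
1 + 1/(31/29) = 1 + 29/31 = 60/31
2 + 1/(60/31) = 2 + 31/60 = 151/60
53 + 1/(151/60) = 53 + 60/151 = 8063/151

8063/151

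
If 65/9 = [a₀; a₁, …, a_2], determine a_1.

Run the Euclidean algorithm, recording each quotient:
65 ÷ 9 → quotient 7, remainder 2
9 ÷ 2 → quotient 4, remainder 1

4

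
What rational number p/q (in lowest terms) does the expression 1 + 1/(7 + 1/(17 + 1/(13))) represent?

1789/1567

Start with 13.
17 + 1/(13/1) = 17 + 1/13 = 222/13
7 + 1/(222/13) = 7 + 13/222 = 1567/222
1 + 1/(1567/222) = 1 + 222/1567 = 1789/1567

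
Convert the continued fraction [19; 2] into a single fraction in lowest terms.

39/2

Starting at the tail and folding back:
Start with 2.
19 + 1/(2/1) = 19 + 1/2 = 39/2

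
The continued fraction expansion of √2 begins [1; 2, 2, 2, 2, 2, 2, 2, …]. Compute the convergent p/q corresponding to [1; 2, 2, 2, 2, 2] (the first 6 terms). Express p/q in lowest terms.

a_0 = 1: 1/1
a_1 = 2: 3/2
a_2 = 2: 7/5
a_3 = 2: 17/12
a_4 = 2: 41/29
a_5 = 2: 99/70

99/70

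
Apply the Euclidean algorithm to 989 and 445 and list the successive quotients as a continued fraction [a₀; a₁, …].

989 ÷ 445 → quotient 2, remainder 99
445 ÷ 99 → quotient 4, remainder 49
99 ÷ 49 → quotient 2, remainder 1
49 ÷ 1 → quotient 49, remainder 0

[2; 4, 2, 49]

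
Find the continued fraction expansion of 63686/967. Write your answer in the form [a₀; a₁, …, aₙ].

Repeatedly divide and take the remainder:
63686 ÷ 967 → quotient 65, remainder 831
967 ÷ 831 → quotient 1, remainder 136
831 ÷ 136 → quotient 6, remainder 15
136 ÷ 15 → quotient 9, remainder 1
15 ÷ 1 → quotient 15, remainder 0

[65; 1, 6, 9, 15]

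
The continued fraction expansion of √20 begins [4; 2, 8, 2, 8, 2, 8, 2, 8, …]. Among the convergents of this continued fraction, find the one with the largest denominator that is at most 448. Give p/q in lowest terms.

a_0 = 4: 4/1  (≤ bound)
a_1 = 2: 9/2  (≤ bound)
a_2 = 8: 76/17  (≤ bound)
a_3 = 2: 161/36  (≤ bound)
a_4 = 8: 1364/305  (≤ bound)
a_5 = 2: 2889/646  (> 448, stop)

1364/305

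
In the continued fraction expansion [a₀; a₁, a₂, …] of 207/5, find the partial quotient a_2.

207 ÷ 5 → quotient 41, remainder 2
5 ÷ 2 → quotient 2, remainder 1
2 ÷ 1 → quotient 2, remainder 0

2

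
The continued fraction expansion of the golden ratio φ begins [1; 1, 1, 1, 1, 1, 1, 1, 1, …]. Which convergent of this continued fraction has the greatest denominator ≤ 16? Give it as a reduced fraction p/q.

21/13

a_0 = 1: 1/1  (≤ bound)
a_1 = 1: 2/1  (≤ bound)
a_2 = 1: 3/2  (≤ bound)
a_3 = 1: 5/3  (≤ bound)
a_4 = 1: 8/5  (≤ bound)
a_5 = 1: 13/8  (≤ bound)
a_6 = 1: 21/13  (≤ bound)
a_7 = 1: 34/21  (> 16, stop)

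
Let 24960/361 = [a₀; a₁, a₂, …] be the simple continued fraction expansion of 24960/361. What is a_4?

3

Repeatedly divide and take the remainder:
24960 = 69·361 + 51, so a_0 = 69
361 = 7·51 + 4, so a_1 = 7
51 = 12·4 + 3, so a_2 = 12
4 = 1·3 + 1, so a_3 = 1
3 = 3·1 + 0, so a_4 = 3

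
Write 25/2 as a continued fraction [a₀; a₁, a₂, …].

[12; 2]

Apply division with remainder until the remainder is 0:
⌊25/2⌋ = 12, remainder 1
⌊2/1⌋ = 2, remainder 0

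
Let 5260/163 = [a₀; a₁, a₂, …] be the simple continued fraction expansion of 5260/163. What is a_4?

Run the Euclidean algorithm, recording each quotient:
5260 = 32·163 + 44, so a_0 = 32
163 = 3·44 + 31, so a_1 = 3
44 = 1·31 + 13, so a_2 = 1
31 = 2·13 + 5, so a_3 = 2
13 = 2·5 + 3, so a_4 = 2

2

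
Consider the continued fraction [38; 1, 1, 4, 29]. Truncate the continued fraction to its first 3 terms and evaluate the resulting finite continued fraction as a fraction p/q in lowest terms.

77/2

Compute successive convergents:
a_0 = 38: 38/1
a_1 = 1: 39/1
a_2 = 1: 77/2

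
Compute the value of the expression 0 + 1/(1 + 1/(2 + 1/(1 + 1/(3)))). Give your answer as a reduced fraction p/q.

11/15

Start with 3.
1 + 1/(3/1) = 1 + 1/3 = 4/3
2 + 1/(4/3) = 2 + 3/4 = 11/4
1 + 1/(11/4) = 1 + 4/11 = 15/11
0 + 1/(15/11) = 0 + 11/15 = 11/15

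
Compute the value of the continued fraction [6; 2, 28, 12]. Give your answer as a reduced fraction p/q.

a_0 = 6: 6/1
a_1 = 2: 13/2
a_2 = 28: 370/57
a_3 = 12: 4453/686

4453/686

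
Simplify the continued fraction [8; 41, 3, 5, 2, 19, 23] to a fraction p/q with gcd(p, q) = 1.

5204106/648551

Collapse the nested fraction from the inside out:
Start with 23.
19 + 1/(23/1) = 19 + 1/23 = 438/23
2 + 1/(438/23) = 2 + 23/438 = 899/438
5 + 1/(899/438) = 5 + 438/899 = 4933/899
3 + 1/(4933/899) = 3 + 899/4933 = 15698/4933
41 + 1/(15698/4933) = 41 + 4933/15698 = 648551/15698
8 + 1/(648551/15698) = 8 + 15698/648551 = 5204106/648551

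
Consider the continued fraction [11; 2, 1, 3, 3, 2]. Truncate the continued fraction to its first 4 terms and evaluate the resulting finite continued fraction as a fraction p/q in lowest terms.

Start with 3.
1 + 1/(3/1) = 1 + 1/3 = 4/3
2 + 1/(4/3) = 2 + 3/4 = 11/4
11 + 1/(11/4) = 11 + 4/11 = 125/11

125/11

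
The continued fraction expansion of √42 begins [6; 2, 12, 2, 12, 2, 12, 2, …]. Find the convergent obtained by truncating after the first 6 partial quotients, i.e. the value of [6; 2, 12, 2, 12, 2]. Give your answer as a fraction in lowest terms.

a_0 = 6: 6/1
a_1 = 2: 13/2
a_2 = 12: 162/25
a_3 = 2: 337/52
a_4 = 12: 4206/649
a_5 = 2: 8749/1350

8749/1350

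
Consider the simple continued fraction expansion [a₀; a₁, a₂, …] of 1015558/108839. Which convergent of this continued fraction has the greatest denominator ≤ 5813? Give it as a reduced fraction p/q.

a_0 = 9: 9/1  (≤ bound)
a_1 = 3: 28/3  (≤ bound)
a_2 = 44: 1241/133  (≤ bound)
a_3 = 54: 67042/7185  (> 5813, stop)

1241/133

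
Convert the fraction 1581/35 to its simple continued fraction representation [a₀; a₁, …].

1581 ÷ 35 → quotient 45, remainder 6
35 ÷ 6 → quotient 5, remainder 5
6 ÷ 5 → quotient 1, remainder 1
5 ÷ 1 → quotient 5, remainder 0

[45; 5, 1, 5]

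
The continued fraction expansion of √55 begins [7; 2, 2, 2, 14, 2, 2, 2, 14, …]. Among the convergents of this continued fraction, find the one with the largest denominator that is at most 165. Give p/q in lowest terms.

a_0 = 7: 7/1  (≤ bound)
a_1 = 2: 15/2  (≤ bound)
a_2 = 2: 37/5  (≤ bound)
a_3 = 2: 89/12  (≤ bound)
a_4 = 14: 1283/173  (> 165, stop)

89/12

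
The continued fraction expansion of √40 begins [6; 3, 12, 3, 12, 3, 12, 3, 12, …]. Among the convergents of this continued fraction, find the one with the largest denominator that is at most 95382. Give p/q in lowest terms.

List convergents until the denominator exceeds the bound:
a_0 = 6: 6/1  (≤ bound)
a_1 = 3: 19/3  (≤ bound)
a_2 = 12: 234/37  (≤ bound)
a_3 = 3: 721/114  (≤ bound)
a_4 = 12: 8886/1405  (≤ bound)
a_5 = 3: 27379/4329  (≤ bound)
a_6 = 12: 337434/53353  (≤ bound)
a_7 = 3: 1039681/164388  (> 95382, stop)

337434/53353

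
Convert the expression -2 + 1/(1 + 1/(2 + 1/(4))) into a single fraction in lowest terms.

Start with 4.
2 + 1/(4/1) = 2 + 1/4 = 9/4
1 + 1/(9/4) = 1 + 4/9 = 13/9
-2 + 1/(13/9) = -2 + 9/13 = -17/13

-17/13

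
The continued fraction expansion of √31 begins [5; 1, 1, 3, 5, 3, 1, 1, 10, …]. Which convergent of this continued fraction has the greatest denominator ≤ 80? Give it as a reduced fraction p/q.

List convergents until the denominator exceeds the bound:
a_0 = 5: 5/1  (≤ bound)
a_1 = 1: 6/1  (≤ bound)
a_2 = 1: 11/2  (≤ bound)
a_3 = 3: 39/7  (≤ bound)
a_4 = 5: 206/37  (≤ bound)
a_5 = 3: 657/118  (> 80, stop)

206/37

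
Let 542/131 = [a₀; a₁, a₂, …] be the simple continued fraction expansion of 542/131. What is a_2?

3

Repeatedly divide and take the remainder:
542 ÷ 131 → quotient 4, remainder 18
131 ÷ 18 → quotient 7, remainder 5
18 ÷ 5 → quotient 3, remainder 3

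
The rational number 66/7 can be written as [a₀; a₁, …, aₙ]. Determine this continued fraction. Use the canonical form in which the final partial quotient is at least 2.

Repeatedly divide and take the remainder:
66 = 9·7 + 3, so a_0 = 9
7 = 2·3 + 1, so a_1 = 2
3 = 3·1 + 0, so a_2 = 3

[9; 2, 3]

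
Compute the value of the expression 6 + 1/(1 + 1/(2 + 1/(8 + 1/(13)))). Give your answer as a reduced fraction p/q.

a_0 = 6: 6/1
a_1 = 1: 7/1
a_2 = 2: 20/3
a_3 = 8: 167/25
a_4 = 13: 2191/328

2191/328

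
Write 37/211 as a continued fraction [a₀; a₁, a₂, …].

[0; 5, 1, 2, 2, 1, 3]

Repeatedly divide and take the remainder:
⌊37/211⌋ = 0, remainder 37
⌊211/37⌋ = 5, remainder 26
⌊37/26⌋ = 1, remainder 11
⌊26/11⌋ = 2, remainder 4
⌊11/4⌋ = 2, remainder 3
⌊4/3⌋ = 1, remainder 1
⌊3/1⌋ = 3, remainder 0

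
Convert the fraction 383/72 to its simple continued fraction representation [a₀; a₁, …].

[5; 3, 7, 1, 2]

383 = 5·72 + 23, so a_0 = 5
72 = 3·23 + 3, so a_1 = 3
23 = 7·3 + 2, so a_2 = 7
3 = 1·2 + 1, so a_3 = 1
2 = 2·1 + 0, so a_4 = 2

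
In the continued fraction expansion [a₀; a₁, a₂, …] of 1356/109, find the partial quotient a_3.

1356 = 12·109 + 48, so a_0 = 12
109 = 2·48 + 13, so a_1 = 2
48 = 3·13 + 9, so a_2 = 3
13 = 1·9 + 4, so a_3 = 1

1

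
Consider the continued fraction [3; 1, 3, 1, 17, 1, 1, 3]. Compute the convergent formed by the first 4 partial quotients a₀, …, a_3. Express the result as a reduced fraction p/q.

19/5

Compute successive convergents:
a_0 = 3: 3/1
a_1 = 1: 4/1
a_2 = 3: 15/4
a_3 = 1: 19/5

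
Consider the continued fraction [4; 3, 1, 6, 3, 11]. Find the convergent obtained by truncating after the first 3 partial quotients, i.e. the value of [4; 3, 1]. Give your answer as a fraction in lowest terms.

17/4

Start with 1.
3 + 1/(1/1) = 3 + 1/1 = 4/1
4 + 1/(4/1) = 4 + 1/4 = 17/4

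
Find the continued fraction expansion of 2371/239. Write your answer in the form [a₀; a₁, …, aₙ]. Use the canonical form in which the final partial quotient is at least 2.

Run the Euclidean algorithm, recording each quotient:
2371 = 9·239 + 220, so a_0 = 9
239 = 1·220 + 19, so a_1 = 1
220 = 11·19 + 11, so a_2 = 11
19 = 1·11 + 8, so a_3 = 1
11 = 1·8 + 3, so a_4 = 1
8 = 2·3 + 2, so a_5 = 2
3 = 1·2 + 1, so a_6 = 1
2 = 2·1 + 0, so a_7 = 2

[9; 1, 11, 1, 1, 2, 1, 2]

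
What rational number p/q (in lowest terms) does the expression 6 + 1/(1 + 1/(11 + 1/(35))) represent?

Compute successive convergents:
a_0 = 6: 6/1
a_1 = 1: 7/1
a_2 = 11: 83/12
a_3 = 35: 2912/421

2912/421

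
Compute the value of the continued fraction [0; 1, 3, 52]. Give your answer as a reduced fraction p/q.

a_0 = 0: 0/1
a_1 = 1: 1/1
a_2 = 3: 3/4
a_3 = 52: 157/209

157/209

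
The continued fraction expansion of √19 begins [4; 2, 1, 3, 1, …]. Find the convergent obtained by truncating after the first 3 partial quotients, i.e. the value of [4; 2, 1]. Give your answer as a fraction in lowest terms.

13/3

Start with 1.
2 + 1/(1/1) = 2 + 1/1 = 3/1
4 + 1/(3/1) = 4 + 1/3 = 13/3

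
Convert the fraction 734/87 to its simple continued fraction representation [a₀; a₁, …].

734 = 8·87 + 38, so a_0 = 8
87 = 2·38 + 11, so a_1 = 2
38 = 3·11 + 5, so a_2 = 3
11 = 2·5 + 1, so a_3 = 2
5 = 5·1 + 0, so a_4 = 5

[8; 2, 3, 2, 5]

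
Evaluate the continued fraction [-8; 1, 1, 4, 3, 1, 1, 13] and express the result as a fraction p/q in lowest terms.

-6770/909

Start with 13.
1 + 1/(13/1) = 1 + 1/13 = 14/13
1 + 1/(14/13) = 1 + 13/14 = 27/14
3 + 1/(27/14) = 3 + 14/27 = 95/27
4 + 1/(95/27) = 4 + 27/95 = 407/95
1 + 1/(407/95) = 1 + 95/407 = 502/407
1 + 1/(502/407) = 1 + 407/502 = 909/502
-8 + 1/(909/502) = -8 + 502/909 = -6770/909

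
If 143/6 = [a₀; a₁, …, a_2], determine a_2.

⌊143/6⌋ = 23, remainder 5
⌊6/5⌋ = 1, remainder 1
⌊5/1⌋ = 5, remainder 0

5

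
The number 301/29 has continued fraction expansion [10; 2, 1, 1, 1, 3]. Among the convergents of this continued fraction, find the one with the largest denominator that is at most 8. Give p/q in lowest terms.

a_0 = 10: 10/1  (≤ bound)
a_1 = 2: 21/2  (≤ bound)
a_2 = 1: 31/3  (≤ bound)
a_3 = 1: 52/5  (≤ bound)
a_4 = 1: 83/8  (≤ bound)
a_5 = 3: 301/29  (> 8, stop)

83/8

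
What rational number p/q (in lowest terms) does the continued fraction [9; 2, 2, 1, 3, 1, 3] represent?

1178/125

Use the convergent recurrence hₖ = aₖ·hₖ₋₁ + hₖ₋₂ (and likewise for the denominators kₖ):
a_0 = 9: 9/1
a_1 = 2: 19/2
a_2 = 2: 47/5
a_3 = 1: 66/7
a_4 = 3: 245/26
a_5 = 1: 311/33
a_6 = 3: 1178/125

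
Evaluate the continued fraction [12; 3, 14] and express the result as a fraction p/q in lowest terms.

a_0 = 12: 12/1
a_1 = 3: 37/3
a_2 = 14: 530/43

530/43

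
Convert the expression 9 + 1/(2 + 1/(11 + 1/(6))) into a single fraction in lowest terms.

Compute successive convergents:
a_0 = 9: 9/1
a_1 = 2: 19/2
a_2 = 11: 218/23
a_3 = 6: 1327/140

1327/140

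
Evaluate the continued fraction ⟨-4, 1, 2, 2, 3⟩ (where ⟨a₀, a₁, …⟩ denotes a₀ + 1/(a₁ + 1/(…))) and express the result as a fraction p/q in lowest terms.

Start with 3.
2 + 1/(3/1) = 2 + 1/3 = 7/3
2 + 1/(7/3) = 2 + 3/7 = 17/7
1 + 1/(17/7) = 1 + 7/17 = 24/17
-4 + 1/(24/17) = -4 + 17/24 = -79/24

-79/24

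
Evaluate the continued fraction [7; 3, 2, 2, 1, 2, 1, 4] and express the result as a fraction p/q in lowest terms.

a_0 = 7: 7/1
a_1 = 3: 22/3
a_2 = 2: 51/7
a_3 = 2: 124/17
a_4 = 1: 175/24
a_5 = 2: 474/65
a_6 = 1: 649/89
a_7 = 4: 3070/421

3070/421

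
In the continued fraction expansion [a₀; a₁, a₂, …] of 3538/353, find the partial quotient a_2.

8

3538 ÷ 353 → quotient 10, remainder 8
353 ÷ 8 → quotient 44, remainder 1
8 ÷ 1 → quotient 8, remainder 0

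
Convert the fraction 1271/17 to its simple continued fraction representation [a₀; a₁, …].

1271 = 74·17 + 13, so a_0 = 74
17 = 1·13 + 4, so a_1 = 1
13 = 3·4 + 1, so a_2 = 3
4 = 4·1 + 0, so a_3 = 4

[74; 1, 3, 4]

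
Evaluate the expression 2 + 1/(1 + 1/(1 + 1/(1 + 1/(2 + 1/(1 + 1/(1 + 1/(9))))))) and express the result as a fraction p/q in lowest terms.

Starting at the tail and folding back:
Start with 9.
1 + 1/(9/1) = 1 + 1/9 = 10/9
1 + 1/(10/9) = 1 + 9/10 = 19/10
2 + 1/(19/10) = 2 + 10/19 = 48/19
1 + 1/(48/19) = 1 + 19/48 = 67/48
1 + 1/(67/48) = 1 + 48/67 = 115/67
1 + 1/(115/67) = 1 + 67/115 = 182/115
2 + 1/(182/115) = 2 + 115/182 = 479/182

479/182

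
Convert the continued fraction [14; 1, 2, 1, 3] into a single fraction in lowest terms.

Starting at the tail and folding back:
Start with 3.
1 + 1/(3/1) = 1 + 1/3 = 4/3
2 + 1/(4/3) = 2 + 3/4 = 11/4
1 + 1/(11/4) = 1 + 4/11 = 15/11
14 + 1/(15/11) = 14 + 11/15 = 221/15

221/15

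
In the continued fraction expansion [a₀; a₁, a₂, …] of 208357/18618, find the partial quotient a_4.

12

⌊208357/18618⌋ = 11, remainder 3559
⌊18618/3559⌋ = 5, remainder 823
⌊3559/823⌋ = 4, remainder 267
⌊823/267⌋ = 3, remainder 22
⌊267/22⌋ = 12, remainder 3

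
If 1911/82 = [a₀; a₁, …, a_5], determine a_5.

Apply division with remainder until the remainder is 0:
1911 ÷ 82 → quotient 23, remainder 25
82 ÷ 25 → quotient 3, remainder 7
25 ÷ 7 → quotient 3, remainder 4
7 ÷ 4 → quotient 1, remainder 3
4 ÷ 3 → quotient 1, remainder 1
3 ÷ 1 → quotient 3, remainder 0

3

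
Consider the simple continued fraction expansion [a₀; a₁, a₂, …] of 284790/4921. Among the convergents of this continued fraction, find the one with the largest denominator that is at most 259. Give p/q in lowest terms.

2720/47

List convergents until the denominator exceeds the bound:
a_0 = 57: 57/1  (≤ bound)
a_1 = 1: 58/1  (≤ bound)
a_2 = 6: 405/7  (≤ bound)
a_3 = 1: 463/8  (≤ bound)
a_4 = 5: 2720/47  (≤ bound)
a_5 = 10: 27663/478  (> 259, stop)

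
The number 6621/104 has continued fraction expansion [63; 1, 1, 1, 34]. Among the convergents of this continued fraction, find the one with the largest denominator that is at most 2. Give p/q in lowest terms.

List convergents until the denominator exceeds the bound:
a_0 = 63: 63/1  (≤ bound)
a_1 = 1: 64/1  (≤ bound)
a_2 = 1: 127/2  (≤ bound)
a_3 = 1: 191/3  (> 2, stop)

127/2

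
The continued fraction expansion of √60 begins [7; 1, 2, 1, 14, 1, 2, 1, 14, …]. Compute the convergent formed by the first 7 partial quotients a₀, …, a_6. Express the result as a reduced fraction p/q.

1433/185

Build up convergents one term at a time:
a_0 = 7: 7/1
a_1 = 1: 8/1
a_2 = 2: 23/3
a_3 = 1: 31/4
a_4 = 14: 457/59
a_5 = 1: 488/63
a_6 = 2: 1433/185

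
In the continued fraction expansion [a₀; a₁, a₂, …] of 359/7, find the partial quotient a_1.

359 = 51·7 + 2, so a_0 = 51
7 = 3·2 + 1, so a_1 = 3

3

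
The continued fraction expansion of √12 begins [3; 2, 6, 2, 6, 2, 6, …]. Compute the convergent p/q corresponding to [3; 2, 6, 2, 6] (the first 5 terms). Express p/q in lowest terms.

627/181

Build up convergents one term at a time:
a_0 = 3: 3/1
a_1 = 2: 7/2
a_2 = 6: 45/13
a_3 = 2: 97/28
a_4 = 6: 627/181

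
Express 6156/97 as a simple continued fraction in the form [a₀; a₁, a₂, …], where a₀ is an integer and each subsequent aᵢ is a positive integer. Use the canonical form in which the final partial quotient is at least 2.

Run the Euclidean algorithm, recording each quotient:
6156 ÷ 97 → quotient 63, remainder 45
97 ÷ 45 → quotient 2, remainder 7
45 ÷ 7 → quotient 6, remainder 3
7 ÷ 3 → quotient 2, remainder 1
3 ÷ 1 → quotient 3, remainder 0

[63; 2, 6, 2, 3]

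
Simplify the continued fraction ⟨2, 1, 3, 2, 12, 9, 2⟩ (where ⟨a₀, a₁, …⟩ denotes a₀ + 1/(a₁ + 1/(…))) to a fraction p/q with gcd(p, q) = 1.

5959/2146

a_0 = 2: 2/1
a_1 = 1: 3/1
a_2 = 3: 11/4
a_3 = 2: 25/9
a_4 = 12: 311/112
a_5 = 9: 2824/1017
a_6 = 2: 5959/2146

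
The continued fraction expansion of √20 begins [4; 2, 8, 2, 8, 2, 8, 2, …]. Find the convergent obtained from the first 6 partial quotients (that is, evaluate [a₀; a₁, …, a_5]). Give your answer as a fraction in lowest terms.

a_0 = 4: 4/1
a_1 = 2: 9/2
a_2 = 8: 76/17
a_3 = 2: 161/36
a_4 = 8: 1364/305
a_5 = 2: 2889/646

2889/646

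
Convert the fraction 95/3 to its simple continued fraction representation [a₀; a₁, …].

Run the Euclidean algorithm, recording each quotient:
⌊95/3⌋ = 31, remainder 2
⌊3/2⌋ = 1, remainder 1
⌊2/1⌋ = 2, remainder 0

[31; 1, 2]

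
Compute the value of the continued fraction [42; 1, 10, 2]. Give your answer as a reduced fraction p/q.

Use the convergent recurrence hₖ = aₖ·hₖ₋₁ + hₖ₋₂ (and likewise for the denominators kₖ):
a_0 = 42: 42/1
a_1 = 1: 43/1
a_2 = 10: 472/11
a_3 = 2: 987/23

987/23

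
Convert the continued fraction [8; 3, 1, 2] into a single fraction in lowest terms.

91/11

Start with 2.
1 + 1/(2/1) = 1 + 1/2 = 3/2
3 + 1/(3/2) = 3 + 2/3 = 11/3
8 + 1/(11/3) = 8 + 3/11 = 91/11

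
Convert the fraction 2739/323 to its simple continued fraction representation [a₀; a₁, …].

⌊2739/323⌋ = 8, remainder 155
⌊323/155⌋ = 2, remainder 13
⌊155/13⌋ = 11, remainder 12
⌊13/12⌋ = 1, remainder 1
⌊12/1⌋ = 12, remainder 0

[8; 2, 11, 1, 12]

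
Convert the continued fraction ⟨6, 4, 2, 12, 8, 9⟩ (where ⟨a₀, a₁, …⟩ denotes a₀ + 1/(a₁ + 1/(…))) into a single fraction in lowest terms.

51385/8257

a_0 = 6: 6/1
a_1 = 4: 25/4
a_2 = 2: 56/9
a_3 = 12: 697/112
a_4 = 8: 5632/905
a_5 = 9: 51385/8257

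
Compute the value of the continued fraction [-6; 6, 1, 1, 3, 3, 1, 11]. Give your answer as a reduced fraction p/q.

Collapse the nested fraction from the inside out:
Start with 11.
1 + 1/(11/1) = 1 + 1/11 = 12/11
3 + 1/(12/11) = 3 + 11/12 = 47/12
3 + 1/(47/12) = 3 + 12/47 = 153/47
1 + 1/(153/47) = 1 + 47/153 = 200/153
1 + 1/(200/153) = 1 + 153/200 = 353/200
6 + 1/(353/200) = 6 + 200/353 = 2318/353
-6 + 1/(2318/353) = -6 + 353/2318 = -13555/2318

-13555/2318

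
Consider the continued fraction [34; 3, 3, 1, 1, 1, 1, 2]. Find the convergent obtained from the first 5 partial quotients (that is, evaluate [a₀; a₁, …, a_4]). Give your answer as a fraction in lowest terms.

Start with 1.
1 + 1/(1/1) = 1 + 1/1 = 2/1
3 + 1/(2/1) = 3 + 1/2 = 7/2
3 + 1/(7/2) = 3 + 2/7 = 23/7
34 + 1/(23/7) = 34 + 7/23 = 789/23

789/23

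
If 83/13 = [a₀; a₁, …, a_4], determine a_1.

Apply division with remainder until the remainder is 0:
⌊83/13⌋ = 6, remainder 5
⌊13/5⌋ = 2, remainder 3

2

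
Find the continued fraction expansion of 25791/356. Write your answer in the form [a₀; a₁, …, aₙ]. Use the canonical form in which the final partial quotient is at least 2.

[72; 2, 4, 5, 2, 3]

25791 = 72·356 + 159, so a_0 = 72
356 = 2·159 + 38, so a_1 = 2
159 = 4·38 + 7, so a_2 = 4
38 = 5·7 + 3, so a_3 = 5
7 = 2·3 + 1, so a_4 = 2
3 = 3·1 + 0, so a_5 = 3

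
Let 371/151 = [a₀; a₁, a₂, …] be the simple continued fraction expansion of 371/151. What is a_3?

Run the Euclidean algorithm, recording each quotient:
371 ÷ 151 → quotient 2, remainder 69
151 ÷ 69 → quotient 2, remainder 13
69 ÷ 13 → quotient 5, remainder 4
13 ÷ 4 → quotient 3, remainder 1

3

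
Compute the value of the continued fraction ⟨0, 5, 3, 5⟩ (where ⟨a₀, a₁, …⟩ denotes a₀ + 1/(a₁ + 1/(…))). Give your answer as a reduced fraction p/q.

Starting at the tail and folding back:
Start with 5.
3 + 1/(5/1) = 3 + 1/5 = 16/5
5 + 1/(16/5) = 5 + 5/16 = 85/16
0 + 1/(85/16) = 0 + 16/85 = 16/85

16/85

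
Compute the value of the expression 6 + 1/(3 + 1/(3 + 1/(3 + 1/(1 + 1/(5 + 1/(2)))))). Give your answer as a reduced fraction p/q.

Start with 2.
5 + 1/(2/1) = 5 + 1/2 = 11/2
1 + 1/(11/2) = 1 + 2/11 = 13/11
3 + 1/(13/11) = 3 + 11/13 = 50/13
3 + 1/(50/13) = 3 + 13/50 = 163/50
3 + 1/(163/50) = 3 + 50/163 = 539/163
6 + 1/(539/163) = 6 + 163/539 = 3397/539

3397/539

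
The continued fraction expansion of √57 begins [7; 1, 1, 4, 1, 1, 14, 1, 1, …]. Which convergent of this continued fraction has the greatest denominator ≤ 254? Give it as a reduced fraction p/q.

a_0 = 7: 7/1  (≤ bound)
a_1 = 1: 8/1  (≤ bound)
a_2 = 1: 15/2  (≤ bound)
a_3 = 4: 68/9  (≤ bound)
a_4 = 1: 83/11  (≤ bound)
a_5 = 1: 151/20  (≤ bound)
a_6 = 14: 2197/291  (> 254, stop)

151/20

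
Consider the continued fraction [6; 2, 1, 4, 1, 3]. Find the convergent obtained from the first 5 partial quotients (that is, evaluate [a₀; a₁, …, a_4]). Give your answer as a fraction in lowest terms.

108/17

Build up convergents one term at a time:
a_0 = 6: 6/1
a_1 = 2: 13/2
a_2 = 1: 19/3
a_3 = 4: 89/14
a_4 = 1: 108/17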